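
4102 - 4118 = -16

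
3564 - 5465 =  - 1901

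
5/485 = 1/97 = 0.01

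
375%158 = 59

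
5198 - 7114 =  - 1916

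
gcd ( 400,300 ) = 100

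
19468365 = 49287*395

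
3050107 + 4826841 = 7876948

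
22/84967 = 22/84967= 0.00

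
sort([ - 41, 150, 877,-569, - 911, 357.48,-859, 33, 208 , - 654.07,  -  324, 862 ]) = [ - 911, - 859, - 654.07, - 569  , - 324, - 41,33, 150 , 208,357.48, 862 , 877]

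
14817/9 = 4939/3 = 1646.33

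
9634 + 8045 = 17679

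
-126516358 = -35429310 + - 91087048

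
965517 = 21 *45977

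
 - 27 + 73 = 46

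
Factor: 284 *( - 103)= - 29252= - 2^2 * 71^1 * 103^1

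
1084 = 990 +94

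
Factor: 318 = 2^1 * 3^1*53^1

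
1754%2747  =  1754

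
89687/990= 89687/990 = 90.59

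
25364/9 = 2818 + 2/9 =2818.22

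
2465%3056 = 2465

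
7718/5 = 1543 + 3/5 =1543.60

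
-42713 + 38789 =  - 3924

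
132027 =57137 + 74890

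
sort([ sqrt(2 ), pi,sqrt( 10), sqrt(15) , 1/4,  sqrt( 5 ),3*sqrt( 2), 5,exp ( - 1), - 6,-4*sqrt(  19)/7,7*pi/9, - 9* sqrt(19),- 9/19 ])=[ - 9*sqrt (19), - 6, - 4*sqrt(19)/7, - 9/19,1/4,exp(-1), sqrt ( 2), sqrt( 5 ),7*pi/9  ,  pi,sqrt(10),sqrt( 15 ),3*sqrt(2), 5] 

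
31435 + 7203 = 38638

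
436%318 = 118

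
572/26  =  22 = 22.00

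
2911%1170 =571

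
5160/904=645/113 = 5.71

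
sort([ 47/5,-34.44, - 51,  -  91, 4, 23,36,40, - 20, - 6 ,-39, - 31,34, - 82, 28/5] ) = [ - 91 , - 82,  -  51, - 39,-34.44,-31, - 20, - 6 , 4,28/5, 47/5 , 23, 34 , 36, 40] 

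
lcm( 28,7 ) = 28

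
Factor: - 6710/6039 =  - 2^1 * 3^( - 2) * 5^1 =- 10/9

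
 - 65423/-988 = 66 +215/988 = 66.22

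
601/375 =601/375 = 1.60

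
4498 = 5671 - 1173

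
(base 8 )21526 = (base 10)9046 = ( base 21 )kag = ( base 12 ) 529a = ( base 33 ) 8a4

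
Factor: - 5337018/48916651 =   -  2^1*3^2 * 7^( - 2) * 479^1*619^1*823^(  -  1)*1213^(-1) 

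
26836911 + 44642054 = 71478965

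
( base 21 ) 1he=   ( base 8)1454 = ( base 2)1100101100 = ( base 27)132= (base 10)812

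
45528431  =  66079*689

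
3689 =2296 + 1393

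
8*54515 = 436120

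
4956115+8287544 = 13243659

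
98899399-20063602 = 78835797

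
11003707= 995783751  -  984780044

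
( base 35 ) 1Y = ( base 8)105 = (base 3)2120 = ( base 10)69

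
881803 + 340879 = 1222682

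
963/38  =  963/38= 25.34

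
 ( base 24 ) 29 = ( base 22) 2d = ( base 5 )212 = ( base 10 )57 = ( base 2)111001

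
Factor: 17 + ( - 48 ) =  - 31 = - 31^1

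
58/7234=29/3617  =  0.01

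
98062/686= 49031/343=142.95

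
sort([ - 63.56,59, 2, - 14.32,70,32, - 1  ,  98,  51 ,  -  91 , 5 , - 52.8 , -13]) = [ - 91, - 63.56 , - 52.8, - 14.32, - 13, - 1,2,5,32, 51,  59 , 70,  98 ] 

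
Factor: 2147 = 19^1*113^1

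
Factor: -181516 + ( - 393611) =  - 3^3*7^1*17^1 * 179^1 = - 575127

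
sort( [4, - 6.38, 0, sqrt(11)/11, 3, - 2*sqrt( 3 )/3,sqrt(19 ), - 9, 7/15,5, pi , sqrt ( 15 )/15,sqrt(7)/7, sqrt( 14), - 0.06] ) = [ - 9, - 6.38, - 2 * sqrt(3)/3,- 0.06,0,  sqrt(15) /15,sqrt ( 11 )/11 , sqrt( 7)/7,7/15, 3, pi, sqrt( 14),4, sqrt( 19),5] 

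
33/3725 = 33/3725 = 0.01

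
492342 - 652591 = - 160249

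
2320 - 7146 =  - 4826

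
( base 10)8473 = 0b10000100011001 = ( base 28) amh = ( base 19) 148I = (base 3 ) 102121211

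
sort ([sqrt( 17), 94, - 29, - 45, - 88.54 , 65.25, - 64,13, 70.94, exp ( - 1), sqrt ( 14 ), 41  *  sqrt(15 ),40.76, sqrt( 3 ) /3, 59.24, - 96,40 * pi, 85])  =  [ - 96 ,-88.54,-64 ,  -  45,- 29, exp(-1), sqrt(3) /3 , sqrt(14),sqrt( 17),13, 40.76, 59.24,65.25 , 70.94,85,94,40*pi,41*sqrt(15)]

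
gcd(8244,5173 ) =1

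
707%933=707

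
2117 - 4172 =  - 2055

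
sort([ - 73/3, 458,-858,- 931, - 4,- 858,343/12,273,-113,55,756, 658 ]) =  [-931, - 858, - 858,-113 ,-73/3,  -  4,  343/12,55,273, 458, 658,756 ]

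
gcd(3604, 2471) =1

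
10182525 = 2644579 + 7537946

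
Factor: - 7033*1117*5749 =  - 45163344889 = - 13^1 * 541^1*1117^1*5749^1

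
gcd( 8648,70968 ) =8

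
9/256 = 9/256 =0.04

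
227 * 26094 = 5923338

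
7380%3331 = 718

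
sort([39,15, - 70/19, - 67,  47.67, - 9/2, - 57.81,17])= [-67, -57.81, - 9/2, - 70/19,15, 17, 39, 47.67]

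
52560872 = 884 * 59458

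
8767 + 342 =9109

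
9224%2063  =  972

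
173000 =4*43250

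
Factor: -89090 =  - 2^1*5^1*59^1*151^1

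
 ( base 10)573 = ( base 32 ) ht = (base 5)4243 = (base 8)1075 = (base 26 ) m1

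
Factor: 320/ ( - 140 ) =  - 16/7 = -  2^4*7^( - 1) 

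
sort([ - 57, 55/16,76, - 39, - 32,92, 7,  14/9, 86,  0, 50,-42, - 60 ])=[ - 60, - 57, - 42, - 39, - 32,0, 14/9, 55/16, 7, 50, 76,86, 92 ] 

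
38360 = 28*1370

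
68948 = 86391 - 17443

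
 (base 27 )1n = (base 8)62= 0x32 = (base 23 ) 24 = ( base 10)50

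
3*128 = 384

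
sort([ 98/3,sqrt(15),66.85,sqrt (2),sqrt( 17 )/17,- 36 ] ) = [-36, sqrt (17) /17,sqrt(  2),sqrt( 15),98/3, 66.85] 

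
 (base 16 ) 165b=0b1011001011011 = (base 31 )5tj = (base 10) 5723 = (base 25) 93N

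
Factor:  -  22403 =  - 43^1*  521^1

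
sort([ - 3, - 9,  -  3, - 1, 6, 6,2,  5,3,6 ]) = [-9, - 3, - 3, - 1, 2,3,5,6,  6, 6 ] 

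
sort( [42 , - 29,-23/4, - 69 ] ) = [ - 69, - 29,-23/4,42]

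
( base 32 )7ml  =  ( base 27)am9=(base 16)1ed5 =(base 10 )7893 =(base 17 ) 1A55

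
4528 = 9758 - 5230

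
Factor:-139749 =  - 3^1*37^1*1259^1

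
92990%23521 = 22427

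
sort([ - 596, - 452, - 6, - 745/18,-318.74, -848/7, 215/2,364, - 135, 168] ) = [ - 596, - 452, - 318.74, - 135, - 848/7, - 745/18, - 6,215/2, 168,  364]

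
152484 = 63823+88661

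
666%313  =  40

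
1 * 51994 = 51994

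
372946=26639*14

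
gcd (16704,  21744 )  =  144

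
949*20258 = 19224842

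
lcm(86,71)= 6106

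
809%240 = 89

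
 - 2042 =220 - 2262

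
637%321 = 316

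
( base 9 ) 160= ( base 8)207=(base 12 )b3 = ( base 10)135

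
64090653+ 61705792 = 125796445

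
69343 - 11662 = 57681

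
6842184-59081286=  - 52239102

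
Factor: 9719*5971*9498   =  2^1*3^1 * 7^1*853^1*1583^1 * 9719^1  =  551189351202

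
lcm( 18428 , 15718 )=534412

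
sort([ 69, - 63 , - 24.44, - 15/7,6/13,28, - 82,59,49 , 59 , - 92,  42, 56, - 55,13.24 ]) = [ - 92 , - 82,-63, - 55, - 24.44, - 15/7, 6/13, 13.24,28, 42,49, 56,59,59,69] 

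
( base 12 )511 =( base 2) 1011011101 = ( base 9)1004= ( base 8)1335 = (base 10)733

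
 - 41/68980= - 1 + 68939/68980=- 0.00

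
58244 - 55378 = 2866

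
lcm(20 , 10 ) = 20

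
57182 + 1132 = 58314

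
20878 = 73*286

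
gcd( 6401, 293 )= 1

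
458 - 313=145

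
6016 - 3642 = 2374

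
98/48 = 2+1/24 = 2.04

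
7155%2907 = 1341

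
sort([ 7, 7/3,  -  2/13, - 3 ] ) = [ - 3, - 2/13,7/3,7]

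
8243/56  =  147+11/56 =147.20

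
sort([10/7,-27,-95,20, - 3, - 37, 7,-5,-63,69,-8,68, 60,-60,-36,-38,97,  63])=[-95, - 63, - 60,- 38, - 37,-36,-27, - 8, - 5, -3 , 10/7, 7, 20,60,63,68, 69,  97] 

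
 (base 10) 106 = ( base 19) 5b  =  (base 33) 37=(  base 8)152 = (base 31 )3d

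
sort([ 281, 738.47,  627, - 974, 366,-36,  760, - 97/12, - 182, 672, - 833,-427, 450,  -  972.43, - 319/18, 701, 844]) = [ - 974, - 972.43, - 833,  -  427, - 182,-36,-319/18 , - 97/12, 281, 366, 450,627,672,  701, 738.47,760, 844]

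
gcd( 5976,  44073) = 747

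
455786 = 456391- 605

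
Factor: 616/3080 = 5^ ( - 1 ) = 1/5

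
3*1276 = 3828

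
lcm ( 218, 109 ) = 218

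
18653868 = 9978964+8674904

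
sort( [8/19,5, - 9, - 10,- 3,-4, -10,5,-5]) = [ - 10,-10, - 9, - 5, - 4 , - 3, 8/19 , 5,5]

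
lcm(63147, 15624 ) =1515528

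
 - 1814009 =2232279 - 4046288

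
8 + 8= 16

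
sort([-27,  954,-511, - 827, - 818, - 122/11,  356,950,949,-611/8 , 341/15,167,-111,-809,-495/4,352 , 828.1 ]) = [ - 827,  -  818, - 809, - 511,-495/4, - 111, - 611/8 ,-27, - 122/11,341/15, 167 , 352,356, 828.1,  949, 950,954] 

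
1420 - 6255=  - 4835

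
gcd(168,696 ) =24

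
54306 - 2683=51623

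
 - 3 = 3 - 6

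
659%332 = 327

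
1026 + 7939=8965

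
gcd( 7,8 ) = 1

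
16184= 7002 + 9182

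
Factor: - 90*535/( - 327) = 2^1*3^1*5^2*107^1*109^( - 1) =16050/109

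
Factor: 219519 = 3^2* 24391^1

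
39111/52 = 752  +  7/52 = 752.13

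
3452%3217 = 235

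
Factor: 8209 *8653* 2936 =208551352472 = 2^3* 17^1*367^1* 509^1*8209^1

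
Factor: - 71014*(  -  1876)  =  133222264 = 2^3*7^1*67^1*35507^1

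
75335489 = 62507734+12827755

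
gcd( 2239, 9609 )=1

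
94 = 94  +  0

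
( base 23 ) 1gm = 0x397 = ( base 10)919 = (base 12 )647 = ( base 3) 1021001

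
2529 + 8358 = 10887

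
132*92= 12144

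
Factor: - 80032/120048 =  - 2/3  =  -2^1*3^( - 1) 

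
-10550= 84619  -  95169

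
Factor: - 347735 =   -  5^1*17^1* 4091^1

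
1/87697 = 1/87697 = 0.00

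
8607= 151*57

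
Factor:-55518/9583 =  - 2^1*3^1*7^( -1) *19^1*37^( - 2 )*487^1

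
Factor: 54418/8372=2^( - 1)*13^1 = 13/2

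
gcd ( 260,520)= 260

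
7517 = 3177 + 4340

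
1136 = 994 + 142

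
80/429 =80/429 = 0.19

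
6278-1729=4549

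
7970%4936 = 3034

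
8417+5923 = 14340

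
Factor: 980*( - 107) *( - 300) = 31458000 = 2^4 * 3^1*5^3*7^2*107^1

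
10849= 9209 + 1640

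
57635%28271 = 1093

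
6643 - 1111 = 5532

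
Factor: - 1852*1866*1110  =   - 3835973520 = - 2^4*3^2*5^1* 37^1*311^1*463^1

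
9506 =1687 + 7819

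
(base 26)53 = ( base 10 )133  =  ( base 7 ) 250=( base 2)10000101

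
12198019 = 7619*1601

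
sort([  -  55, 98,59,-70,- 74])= [-74, - 70, - 55,59,98] 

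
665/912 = 35/48 = 0.73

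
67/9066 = 67/9066= 0.01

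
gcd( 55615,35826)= 7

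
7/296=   7/296 = 0.02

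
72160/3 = 72160/3   =  24053.33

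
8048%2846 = 2356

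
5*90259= 451295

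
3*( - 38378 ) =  - 115134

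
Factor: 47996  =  2^2 *13^2*71^1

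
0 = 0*34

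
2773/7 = 2773/7= 396.14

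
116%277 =116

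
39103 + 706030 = 745133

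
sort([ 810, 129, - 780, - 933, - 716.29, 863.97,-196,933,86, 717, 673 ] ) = [ -933, - 780, - 716.29, - 196, 86,129, 673, 717,810,  863.97 , 933 ]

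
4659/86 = 54 + 15/86 = 54.17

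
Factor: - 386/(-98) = 193/49 = 7^ ( - 2) *193^1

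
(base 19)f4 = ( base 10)289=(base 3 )101201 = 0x121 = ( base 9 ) 351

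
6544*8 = 52352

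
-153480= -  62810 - 90670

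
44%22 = 0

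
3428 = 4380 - 952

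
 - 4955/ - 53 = 93+26/53= 93.49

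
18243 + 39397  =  57640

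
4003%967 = 135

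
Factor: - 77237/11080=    - 2^(-3)*5^( - 1)*277^(  -  1)*77237^1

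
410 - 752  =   - 342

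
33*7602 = 250866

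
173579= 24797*7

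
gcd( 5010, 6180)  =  30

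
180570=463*390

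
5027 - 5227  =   - 200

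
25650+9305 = 34955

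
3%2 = 1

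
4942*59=291578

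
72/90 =4/5= 0.80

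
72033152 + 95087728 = 167120880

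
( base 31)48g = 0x100C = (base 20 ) a58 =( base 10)4108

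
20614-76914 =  - 56300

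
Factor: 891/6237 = 1/7 = 7^( - 1)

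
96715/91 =1062 + 73/91 = 1062.80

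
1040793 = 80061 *13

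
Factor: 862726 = 2^1*431363^1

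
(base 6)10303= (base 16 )57f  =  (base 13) 843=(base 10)1407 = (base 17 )4ed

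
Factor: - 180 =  - 2^2 * 3^2*5^1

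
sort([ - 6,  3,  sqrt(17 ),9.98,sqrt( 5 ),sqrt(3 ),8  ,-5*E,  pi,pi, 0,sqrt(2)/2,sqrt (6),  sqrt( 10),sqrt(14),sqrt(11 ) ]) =[ - 5*E,  -  6,0,sqrt( 2)/2,sqrt ( 3),sqrt( 5 ),sqrt(6),  3,pi,pi,sqrt( 10 ),sqrt(11),sqrt (14 ), sqrt(17),8,  9.98]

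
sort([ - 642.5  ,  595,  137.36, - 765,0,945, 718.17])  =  [  -  765 , - 642.5,0,137.36, 595,718.17, 945] 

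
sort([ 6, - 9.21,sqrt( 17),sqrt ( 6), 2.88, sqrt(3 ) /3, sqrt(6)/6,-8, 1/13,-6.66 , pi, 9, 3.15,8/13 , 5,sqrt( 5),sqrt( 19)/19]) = [ - 9.21,- 8, - 6.66,  1/13, sqrt(19) /19,sqrt (6 ) /6, sqrt(3)/3, 8/13 , sqrt( 5 ),sqrt( 6),2.88, pi, 3.15  ,  sqrt(17) , 5,  6, 9]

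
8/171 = 8/171 = 0.05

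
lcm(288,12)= 288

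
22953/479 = 22953/479  =  47.92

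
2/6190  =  1/3095 = 0.00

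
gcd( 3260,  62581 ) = 1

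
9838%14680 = 9838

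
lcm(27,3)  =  27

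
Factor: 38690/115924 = 2^ (-1)*5^1*53^1*397^( - 1 ) = 265/794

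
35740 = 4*8935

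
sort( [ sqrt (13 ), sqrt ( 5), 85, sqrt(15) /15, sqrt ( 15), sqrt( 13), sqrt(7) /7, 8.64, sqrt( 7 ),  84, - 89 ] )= [-89,sqrt( 15 ) /15, sqrt(7 )/7, sqrt (5), sqrt( 7), sqrt (13),sqrt( 13), sqrt(15), 8.64,84, 85] 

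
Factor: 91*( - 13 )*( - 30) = 35490= 2^1*3^1*5^1 * 7^1 * 13^2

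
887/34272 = 887/34272 = 0.03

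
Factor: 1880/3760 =1/2 = 2^( - 1)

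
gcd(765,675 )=45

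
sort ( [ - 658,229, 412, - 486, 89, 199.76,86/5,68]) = [ - 658, - 486,86/5, 68,89,199.76,229, 412]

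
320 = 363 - 43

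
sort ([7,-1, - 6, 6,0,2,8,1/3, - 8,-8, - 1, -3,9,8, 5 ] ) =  [ - 8, - 8,-6, - 3, - 1, - 1 , 0,  1/3,  2 , 5,6,7,8 , 8 , 9 ]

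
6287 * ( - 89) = - 559543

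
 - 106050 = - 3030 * 35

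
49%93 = 49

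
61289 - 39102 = 22187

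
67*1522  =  101974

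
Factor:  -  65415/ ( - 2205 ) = 89/3 = 3^ ( - 1)*89^1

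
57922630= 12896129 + 45026501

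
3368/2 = 1684 = 1684.00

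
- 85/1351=-1 + 1266/1351 = - 0.06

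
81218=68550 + 12668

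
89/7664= 89/7664 = 0.01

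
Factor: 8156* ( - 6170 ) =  - 2^3 * 5^1*617^1*2039^1 = -  50322520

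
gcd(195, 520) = 65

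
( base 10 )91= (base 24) 3j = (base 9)111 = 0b1011011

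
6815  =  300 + 6515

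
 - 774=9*( - 86) 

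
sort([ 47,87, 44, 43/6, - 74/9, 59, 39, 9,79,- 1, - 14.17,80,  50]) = [ - 14.17,  -  74/9, - 1 , 43/6,9,39,44,47, 50, 59, 79,80,87 ]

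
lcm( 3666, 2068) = 80652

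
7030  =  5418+1612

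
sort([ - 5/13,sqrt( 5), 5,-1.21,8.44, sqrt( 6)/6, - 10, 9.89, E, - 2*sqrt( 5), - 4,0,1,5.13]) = [  -  10, - 2 * sqrt( 5 ),-4,-1.21, - 5/13,0, sqrt( 6)/6, 1,sqrt( 5),E, 5, 5.13 , 8.44,9.89] 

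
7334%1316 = 754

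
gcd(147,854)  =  7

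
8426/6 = 1404 + 1/3 = 1404.33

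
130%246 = 130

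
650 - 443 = 207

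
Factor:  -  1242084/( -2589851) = 2^2 * 3^1*11^ ( - 1) * 89^1*1163^1 * 235441^( - 1 ) 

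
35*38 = 1330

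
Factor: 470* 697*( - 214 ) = - 2^2*5^1*17^1 * 41^1 *47^1*107^1 = - 70104260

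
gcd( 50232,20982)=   78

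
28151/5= 5630 + 1/5 = 5630.20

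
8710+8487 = 17197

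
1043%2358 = 1043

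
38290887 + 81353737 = 119644624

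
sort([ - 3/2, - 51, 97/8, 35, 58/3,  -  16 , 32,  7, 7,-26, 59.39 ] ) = [-51,  -  26,-16,-3/2 , 7, 7, 97/8 , 58/3, 32,35 , 59.39 ]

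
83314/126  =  661 + 2/9 = 661.22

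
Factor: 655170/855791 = 2^1*3^1*5^1 * 53^( - 1)*67^( - 1 )*241^( - 1)* 21839^1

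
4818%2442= 2376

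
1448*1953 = 2827944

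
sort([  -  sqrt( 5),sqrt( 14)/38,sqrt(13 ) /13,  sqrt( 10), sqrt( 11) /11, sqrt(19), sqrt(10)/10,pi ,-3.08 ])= [ - 3.08, - sqrt(5 ), sqrt( 14)/38,  sqrt( 13)/13, sqrt(11)/11,sqrt( 10) /10 , pi,sqrt(10) , sqrt( 19)]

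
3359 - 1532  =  1827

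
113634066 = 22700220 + 90933846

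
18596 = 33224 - 14628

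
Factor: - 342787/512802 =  - 373/558 = - 2^ ( - 1 )*3^ ( - 2 ) * 31^( -1)*373^1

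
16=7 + 9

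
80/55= 16/11 = 1.45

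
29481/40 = 29481/40= 737.02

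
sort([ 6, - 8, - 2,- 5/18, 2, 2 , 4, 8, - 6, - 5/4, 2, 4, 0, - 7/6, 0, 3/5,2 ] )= [-8, - 6, - 2,-5/4,-7/6, - 5/18,0, 0, 3/5, 2 , 2,2, 2, 4, 4, 6, 8 ]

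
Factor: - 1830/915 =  - 2^1 = - 2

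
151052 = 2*75526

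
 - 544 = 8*( - 68) 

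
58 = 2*29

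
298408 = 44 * 6782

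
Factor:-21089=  - 21089^1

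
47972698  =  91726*523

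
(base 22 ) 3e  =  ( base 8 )120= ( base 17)4C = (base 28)2O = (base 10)80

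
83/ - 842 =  -1 + 759/842  =  -0.10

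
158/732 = 79/366 = 0.22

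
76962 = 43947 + 33015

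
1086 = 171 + 915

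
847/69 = 12 + 19/69  =  12.28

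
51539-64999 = -13460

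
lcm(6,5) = 30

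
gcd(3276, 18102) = 42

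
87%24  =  15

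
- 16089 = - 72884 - -56795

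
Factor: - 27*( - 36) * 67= 2^2 * 3^5*67^1 =65124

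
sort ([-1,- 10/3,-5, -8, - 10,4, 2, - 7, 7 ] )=[-10,-8, - 7, - 5,-10/3,- 1,2, 4,7]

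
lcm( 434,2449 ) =34286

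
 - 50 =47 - 97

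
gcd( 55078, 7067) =1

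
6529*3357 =21917853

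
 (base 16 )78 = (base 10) 120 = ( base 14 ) 88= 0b1111000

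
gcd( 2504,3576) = 8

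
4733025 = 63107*75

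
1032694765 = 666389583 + 366305182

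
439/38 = 11 + 21/38=11.55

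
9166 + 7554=16720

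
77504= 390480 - 312976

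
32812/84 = 8203/21 = 390.62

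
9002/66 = 136+13/33   =  136.39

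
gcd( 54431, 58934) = 79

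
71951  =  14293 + 57658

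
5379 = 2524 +2855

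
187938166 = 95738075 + 92200091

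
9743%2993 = 764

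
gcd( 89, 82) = 1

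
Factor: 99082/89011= 2^1*13^( - 1)*41^( - 1)*107^1*167^( - 1) *463^1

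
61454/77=61454/77  =  798.10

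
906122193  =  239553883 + 666568310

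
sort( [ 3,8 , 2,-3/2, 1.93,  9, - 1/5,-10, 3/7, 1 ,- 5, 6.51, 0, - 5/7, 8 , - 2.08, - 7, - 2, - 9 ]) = [ - 10,-9, - 7,-5, -2.08,-2, -3/2, - 5/7, - 1/5 , 0,3/7,1 , 1.93,2, 3, 6.51,8, 8,9 ] 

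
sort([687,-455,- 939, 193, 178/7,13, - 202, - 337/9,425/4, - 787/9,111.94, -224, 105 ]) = [ - 939, - 455,  -  224,-202 , - 787/9, - 337/9,13,  178/7, 105,425/4,111.94,193,687]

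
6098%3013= 72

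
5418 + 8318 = 13736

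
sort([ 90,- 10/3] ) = [-10/3, 90]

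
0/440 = 0 = 0.00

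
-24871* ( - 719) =17882249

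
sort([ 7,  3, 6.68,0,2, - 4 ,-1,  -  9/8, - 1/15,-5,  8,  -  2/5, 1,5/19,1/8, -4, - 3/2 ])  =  [ - 5,-4, - 4, - 3/2, - 9/8,-1, - 2/5, - 1/15,0, 1/8,5/19,1, 2, 3,6.68,7,8]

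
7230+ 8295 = 15525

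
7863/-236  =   - 7863/236=- 33.32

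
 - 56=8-64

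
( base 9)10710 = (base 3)100210100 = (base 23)db7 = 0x1be1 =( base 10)7137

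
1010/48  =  21 + 1/24 = 21.04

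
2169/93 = 723/31 = 23.32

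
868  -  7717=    - 6849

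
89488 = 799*112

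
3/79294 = 3/79294 = 0.00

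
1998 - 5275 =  - 3277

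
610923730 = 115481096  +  495442634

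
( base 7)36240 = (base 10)9387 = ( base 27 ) cni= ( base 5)300022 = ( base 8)22253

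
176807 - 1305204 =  - 1128397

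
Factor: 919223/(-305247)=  - 3^( - 1) *101749^( - 1) * 919223^1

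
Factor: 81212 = 2^2*79^1* 257^1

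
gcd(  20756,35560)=4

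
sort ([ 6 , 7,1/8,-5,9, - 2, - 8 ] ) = [ - 8 , - 5,-2,1/8,6,7,  9 ]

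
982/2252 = 491/1126= 0.44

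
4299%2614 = 1685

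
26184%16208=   9976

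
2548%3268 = 2548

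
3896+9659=13555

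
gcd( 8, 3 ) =1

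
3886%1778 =330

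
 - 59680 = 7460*(-8 )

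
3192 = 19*168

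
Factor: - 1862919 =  - 3^4*109^1*211^1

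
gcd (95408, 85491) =1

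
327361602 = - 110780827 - - 438142429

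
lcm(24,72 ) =72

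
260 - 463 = - 203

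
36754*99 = 3638646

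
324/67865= 324/67865 = 0.00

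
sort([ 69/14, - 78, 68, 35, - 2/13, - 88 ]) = [ - 88, - 78, - 2/13,69/14 , 35,68 ]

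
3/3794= 3/3794 = 0.00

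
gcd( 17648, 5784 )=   8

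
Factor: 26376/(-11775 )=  - 2^3*5^(  -  2)*7^1 = -56/25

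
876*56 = 49056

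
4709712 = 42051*112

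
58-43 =15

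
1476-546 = 930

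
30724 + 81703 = 112427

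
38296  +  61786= 100082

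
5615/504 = 11 +71/504=11.14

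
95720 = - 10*(  -  9572) 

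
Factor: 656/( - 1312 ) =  - 1/2 =- 2^( - 1)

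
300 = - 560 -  - 860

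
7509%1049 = 166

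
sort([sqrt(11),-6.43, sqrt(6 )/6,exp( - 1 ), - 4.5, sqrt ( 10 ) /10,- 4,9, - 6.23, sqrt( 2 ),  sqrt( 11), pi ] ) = [ - 6.43 , - 6.23, - 4.5, - 4, sqrt(10 ) /10,exp ( - 1), sqrt( 6)/6 , sqrt(2), pi, sqrt( 11 ),sqrt(11),  9] 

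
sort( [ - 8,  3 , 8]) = [ - 8,3, 8]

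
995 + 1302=2297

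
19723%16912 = 2811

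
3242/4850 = 1621/2425  =  0.67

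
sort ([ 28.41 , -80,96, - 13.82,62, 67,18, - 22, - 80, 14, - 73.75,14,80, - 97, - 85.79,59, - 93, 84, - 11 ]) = [ - 97, - 93, - 85.79, - 80, - 80 , - 73.75, - 22, - 13.82, - 11, 14,14 , 18, 28.41, 59, 62,67, 80, 84 , 96 ]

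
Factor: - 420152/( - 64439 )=2^3*29^1*1811^1*64439^( - 1) 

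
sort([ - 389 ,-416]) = [ - 416, - 389]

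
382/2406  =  191/1203 = 0.16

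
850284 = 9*94476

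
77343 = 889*87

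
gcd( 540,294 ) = 6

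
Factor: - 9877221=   -  3^6*17^1*797^1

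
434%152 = 130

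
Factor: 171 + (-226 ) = -5^1*11^1 = - 55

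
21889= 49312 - 27423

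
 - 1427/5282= -1427/5282  =  - 0.27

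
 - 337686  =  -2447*138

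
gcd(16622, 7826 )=2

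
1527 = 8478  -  6951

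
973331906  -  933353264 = 39978642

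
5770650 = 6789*850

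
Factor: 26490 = 2^1* 3^1*5^1*883^1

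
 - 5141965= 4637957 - 9779922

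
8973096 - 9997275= - 1024179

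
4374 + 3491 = 7865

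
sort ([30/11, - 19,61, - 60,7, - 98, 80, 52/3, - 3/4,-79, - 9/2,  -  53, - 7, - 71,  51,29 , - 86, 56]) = [ - 98, - 86, - 79, - 71, - 60, - 53, - 19, - 7,-9/2, - 3/4,30/11, 7,52/3,29, 51,56, 61,80]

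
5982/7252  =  2991/3626= 0.82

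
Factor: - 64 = -2^6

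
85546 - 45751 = 39795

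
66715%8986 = 3813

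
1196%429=338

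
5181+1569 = 6750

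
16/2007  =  16/2007=0.01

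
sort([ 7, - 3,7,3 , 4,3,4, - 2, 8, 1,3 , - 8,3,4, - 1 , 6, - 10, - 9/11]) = [ - 10, - 8,-3  , - 2, - 1, - 9/11 , 1 , 3,3,3, 3,4,4, 4,6, 7,7, 8]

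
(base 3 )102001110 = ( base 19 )1362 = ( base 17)1af0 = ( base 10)8058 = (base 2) 1111101111010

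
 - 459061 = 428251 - 887312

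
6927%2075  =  702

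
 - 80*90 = - 7200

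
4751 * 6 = 28506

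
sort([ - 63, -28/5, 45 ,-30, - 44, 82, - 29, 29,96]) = [ - 63,-44,- 30, - 29, - 28/5,29, 45,82, 96] 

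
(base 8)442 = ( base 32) 92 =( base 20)ea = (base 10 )290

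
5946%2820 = 306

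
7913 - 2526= 5387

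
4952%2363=226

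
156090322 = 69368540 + 86721782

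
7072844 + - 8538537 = - 1465693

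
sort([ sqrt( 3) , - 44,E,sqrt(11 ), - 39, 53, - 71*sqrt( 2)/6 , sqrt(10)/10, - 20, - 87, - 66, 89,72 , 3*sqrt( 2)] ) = [ - 87, - 66, - 44,  -  39, - 20, - 71 * sqrt(2)/6 , sqrt( 10)/10 , sqrt(3 ),E,sqrt( 11),3*sqrt( 2), 53 , 72, 89]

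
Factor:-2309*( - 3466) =8002994 = 2^1*1733^1*2309^1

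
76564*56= 4287584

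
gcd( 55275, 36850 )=18425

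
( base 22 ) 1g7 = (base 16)34b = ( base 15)3b3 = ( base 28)123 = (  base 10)843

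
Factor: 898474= 2^1 * 41^1*10957^1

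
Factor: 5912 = 2^3*739^1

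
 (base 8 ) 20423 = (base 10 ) 8467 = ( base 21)j44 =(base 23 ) g03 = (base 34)7b1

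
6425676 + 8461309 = 14886985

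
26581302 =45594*583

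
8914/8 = 4457/4 = 1114.25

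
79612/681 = 79612/681 = 116.90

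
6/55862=3/27931 =0.00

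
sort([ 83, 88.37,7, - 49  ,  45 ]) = [ - 49,7,45,83,88.37 ]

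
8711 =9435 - 724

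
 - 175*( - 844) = 147700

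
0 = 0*121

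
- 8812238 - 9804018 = -18616256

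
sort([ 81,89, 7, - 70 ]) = [-70,7, 81, 89]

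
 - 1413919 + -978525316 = -979939235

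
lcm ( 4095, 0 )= 0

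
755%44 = 7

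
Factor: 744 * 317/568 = 29481/71 = 3^1 * 31^1 * 71^( - 1) * 317^1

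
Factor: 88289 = 88289^1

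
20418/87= 234 + 20/29= 234.69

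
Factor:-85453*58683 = -3^1*31^1*631^1*85453^1 = - 5014638399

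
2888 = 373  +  2515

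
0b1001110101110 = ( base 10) 5038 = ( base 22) A90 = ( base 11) 3870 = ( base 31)57G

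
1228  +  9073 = 10301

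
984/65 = 984/65 =15.14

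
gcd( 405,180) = 45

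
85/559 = 85/559 = 0.15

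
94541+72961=167502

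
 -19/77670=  - 1  +  77651/77670 = -0.00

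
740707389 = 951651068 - 210943679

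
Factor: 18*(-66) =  - 2^2 *3^3*11^1=- 1188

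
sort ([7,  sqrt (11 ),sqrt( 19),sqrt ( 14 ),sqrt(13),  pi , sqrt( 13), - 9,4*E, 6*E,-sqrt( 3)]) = [-9,  -  sqrt( 3 ),  pi, sqrt( 11), sqrt( 13),sqrt( 13), sqrt( 14), sqrt ( 19), 7,4*E, 6*E] 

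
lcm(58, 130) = 3770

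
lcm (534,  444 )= 39516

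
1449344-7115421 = - 5666077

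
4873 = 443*11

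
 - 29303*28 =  - 820484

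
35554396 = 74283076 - 38728680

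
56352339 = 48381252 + 7971087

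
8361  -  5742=2619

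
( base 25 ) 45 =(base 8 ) 151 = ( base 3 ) 10220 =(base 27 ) 3o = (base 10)105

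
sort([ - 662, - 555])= [ - 662, - 555 ] 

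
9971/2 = 9971/2 = 4985.50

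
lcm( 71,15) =1065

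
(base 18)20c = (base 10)660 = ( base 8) 1224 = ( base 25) 11a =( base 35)iu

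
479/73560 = 479/73560 = 0.01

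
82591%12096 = 10015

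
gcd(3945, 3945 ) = 3945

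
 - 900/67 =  - 14 + 38/67 = -13.43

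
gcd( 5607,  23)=1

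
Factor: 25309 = 25309^1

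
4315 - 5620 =-1305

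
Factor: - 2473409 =- 2473409^1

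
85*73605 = 6256425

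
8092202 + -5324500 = 2767702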